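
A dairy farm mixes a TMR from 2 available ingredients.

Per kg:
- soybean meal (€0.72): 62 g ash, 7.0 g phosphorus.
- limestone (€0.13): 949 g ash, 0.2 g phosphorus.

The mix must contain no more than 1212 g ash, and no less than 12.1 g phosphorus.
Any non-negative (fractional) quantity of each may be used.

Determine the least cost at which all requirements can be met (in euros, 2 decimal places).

Let x1 = kg of soybean meal, x2 = kg of limestone.
Minimize 0.72x1 + 0.13x2 s.t.:
  62x1 + 949x2 ≤ 1212   (ash)
  7x1 + 0.2x2 ≥ 12.1   (phosphorus)
  x1, x2 ≥ 0.
At the optimum only soybean meal is positive (limestone = 0). There the phosphorus constraint is tight.
That vertex is x1 = 1.729.
Total cost: 0.72·1.729 = 1.2449.

€1.24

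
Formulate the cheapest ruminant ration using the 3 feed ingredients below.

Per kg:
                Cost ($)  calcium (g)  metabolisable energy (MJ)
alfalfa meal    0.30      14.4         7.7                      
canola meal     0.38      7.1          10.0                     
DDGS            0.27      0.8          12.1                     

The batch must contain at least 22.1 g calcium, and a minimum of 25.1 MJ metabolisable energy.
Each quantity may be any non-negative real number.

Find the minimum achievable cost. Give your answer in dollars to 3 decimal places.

Set it up as a linear program. Let x1 = kg of alfalfa meal, x2 = kg of canola meal, x3 = kg of DDGS.
Minimise 0.3x1 + 0.38x2 + 0.27x3 subject to:
  14.4x1 + 7.1x2 + 0.8x3 ≥ 22.1   (calcium)
  7.7x1 + 10x2 + 12.1x3 ≥ 25.1   (metabolisable energy)
  x1, x2, x3 ≥ 0.
The optimal basis is {alfalfa meal, DDGS}; canola meal drops out. The calcium and metabolisable energy requirements are met with equality.
That vertex is x1 = 1.472, x3 = 1.138.
Objective = 0.3·1.472 + 0.27·1.138 = 0.74886.

$0.749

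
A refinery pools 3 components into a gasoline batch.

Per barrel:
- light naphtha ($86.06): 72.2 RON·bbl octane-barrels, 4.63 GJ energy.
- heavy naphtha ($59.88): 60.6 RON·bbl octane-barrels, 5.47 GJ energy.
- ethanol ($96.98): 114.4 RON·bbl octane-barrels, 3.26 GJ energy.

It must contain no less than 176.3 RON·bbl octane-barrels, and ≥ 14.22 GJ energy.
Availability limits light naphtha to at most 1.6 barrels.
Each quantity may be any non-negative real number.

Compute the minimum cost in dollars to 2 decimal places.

Let x1 = barrels of light naphtha, x2 = barrels of heavy naphtha, x3 = barrels of ethanol.
Minimise 86.06x1 + 59.88x2 + 96.98x3 with:
  72.2x1 + 60.6x2 + 114.4x3 ≥ 176.3   (octane-barrels)
  4.63x1 + 5.47x2 + 3.26x3 ≥ 14.22   (energy)
  x1 ≤ 1.6
  x1, x2, x3 ≥ 0.
The cheapest feasible vertex uses only heavy naphtha, ethanol; light naphtha is not used. Binding constraints: octane-barrels and energy.
That vertex is x2 = 2.4568, x3 = 0.23967.
Cost = 59.88·2.4568 + 96.98·0.23967 = 170.3564.

$170.36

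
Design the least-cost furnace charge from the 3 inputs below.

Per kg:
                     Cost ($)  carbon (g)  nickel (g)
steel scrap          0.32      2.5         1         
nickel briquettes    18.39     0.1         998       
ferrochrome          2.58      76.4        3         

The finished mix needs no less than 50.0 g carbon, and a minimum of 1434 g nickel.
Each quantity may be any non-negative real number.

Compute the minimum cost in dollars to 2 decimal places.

$28.07

Treat it as an LP. Let x1 = kg of steel scrap, x2 = kg of nickel briquettes, x3 = kg of ferrochrome.
Minimize 0.32x1 + 18.39x2 + 2.58x3 with:
  2.5x1 + 0.1x2 + 76.4x3 ≥ 50   (carbon)
  1x1 + 998x2 + 3x3 ≥ 1434   (nickel)
  x1, x2, x3 ≥ 0.
The cheapest feasible vertex uses only nickel briquettes, ferrochrome; steel scrap is not used. The carbon and nickel requirements are met with equality.
So nickel briquettes = 1.435 kg, ferrochrome = 0.6526 kg.
Hence cost = 18.39·1.435 + 2.58·0.6526 = $28.0734.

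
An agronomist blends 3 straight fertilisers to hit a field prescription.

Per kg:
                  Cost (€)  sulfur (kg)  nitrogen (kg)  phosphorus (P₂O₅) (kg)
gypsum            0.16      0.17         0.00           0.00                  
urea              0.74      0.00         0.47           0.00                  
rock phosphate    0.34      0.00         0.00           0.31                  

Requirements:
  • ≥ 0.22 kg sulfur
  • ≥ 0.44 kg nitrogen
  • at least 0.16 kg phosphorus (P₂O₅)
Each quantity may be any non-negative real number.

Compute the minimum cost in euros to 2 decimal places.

Set it up as a linear program. Let x1 = kg of gypsum, x2 = kg of urea, x3 = kg of rock phosphate.
Minimize 0.16x1 + 0.74x2 + 0.34x3 with:
  0.17x1 ≥ 0.22   (sulfur)
  0.47x2 ≥ 0.44   (nitrogen)
  0.31x3 ≥ 0.16   (phosphorus (P₂O₅))
  x1, x2, x3 ≥ 0.
All 3 inputs are positive at the optimum. Binding constraints: sulfur, nitrogen, phosphorus (P₂O₅).
That vertex is x1 = 1.294, x2 = 0.9362, x3 = 0.5161.
Hence cost = 0.16·1.294 + 0.74·0.9362 + 0.34·0.5161 = €1.0753.

€1.08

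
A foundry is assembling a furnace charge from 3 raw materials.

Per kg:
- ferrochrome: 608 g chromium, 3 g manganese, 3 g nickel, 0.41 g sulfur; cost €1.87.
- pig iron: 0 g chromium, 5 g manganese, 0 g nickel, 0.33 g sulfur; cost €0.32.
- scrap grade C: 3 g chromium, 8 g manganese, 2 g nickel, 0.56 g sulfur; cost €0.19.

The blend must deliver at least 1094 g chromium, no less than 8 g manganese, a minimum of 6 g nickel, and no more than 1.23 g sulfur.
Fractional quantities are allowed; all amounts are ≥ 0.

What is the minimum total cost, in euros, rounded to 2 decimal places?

€3.42

Set it up as a linear program. Let x1 = kg of ferrochrome, x2 = kg of pig iron, x3 = kg of scrap grade C.
Minimize 1.87x1 + 0.32x2 + 0.19x3 s.t.:
  608x1 + 3x3 ≥ 1094   (chromium)
  3x1 + 5x2 + 8x3 ≥ 8   (manganese)
  3x1 + 2x3 ≥ 6   (nickel)
  0.41x1 + 0.33x2 + 0.56x3 ≤ 1.23   (sulfur)
  x1, x2, x3 ≥ 0.
The optimal basis is {ferrochrome, scrap grade C}; pig iron drops out. The chromium and manganese requirements are met with equality.
That vertex is x1 = 1.798, x3 = 0.3258.
Total cost: 1.87·1.798 + 0.19·0.3258 = 3.4242.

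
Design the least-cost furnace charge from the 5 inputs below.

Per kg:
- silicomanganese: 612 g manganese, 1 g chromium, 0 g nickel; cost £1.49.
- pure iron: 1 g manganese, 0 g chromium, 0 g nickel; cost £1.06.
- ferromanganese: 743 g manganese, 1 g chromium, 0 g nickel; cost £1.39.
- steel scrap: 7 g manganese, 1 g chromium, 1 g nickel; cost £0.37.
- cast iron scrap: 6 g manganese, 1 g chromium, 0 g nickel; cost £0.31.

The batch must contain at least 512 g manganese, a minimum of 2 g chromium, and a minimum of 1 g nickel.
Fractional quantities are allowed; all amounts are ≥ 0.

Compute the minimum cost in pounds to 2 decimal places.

Let x1 = kg of silicomanganese, x2 = kg of pure iron, x3 = kg of ferromanganese, x4 = kg of steel scrap, x5 = kg of cast iron scrap.
Minimize 1.49x1 + 1.06x2 + 1.39x3 + 0.37x4 + 0.31x5 s.t.:
  612x1 + 1x2 + 743x3 + 7x4 + 6x5 ≥ 512   (manganese)
  1x1 + 1x3 + 1x4 + 1x5 ≥ 2   (chromium)
  1x4 ≥ 1   (nickel)
  x1, x2, x3, x4, x5 ≥ 0.
The cheapest feasible vertex uses only ferromanganese, steel scrap, cast iron scrap; silicomanganese, pure iron are not used. Binding constraints: manganese, chromium, nickel.
So ferromanganese = 0.6771 kg, steel scrap = 1 kg, cast iron scrap = 0.3229 kg.
Objective = 1.39·0.6771 + 0.37·1 + 0.31·0.3229 = 1.4113.

£1.41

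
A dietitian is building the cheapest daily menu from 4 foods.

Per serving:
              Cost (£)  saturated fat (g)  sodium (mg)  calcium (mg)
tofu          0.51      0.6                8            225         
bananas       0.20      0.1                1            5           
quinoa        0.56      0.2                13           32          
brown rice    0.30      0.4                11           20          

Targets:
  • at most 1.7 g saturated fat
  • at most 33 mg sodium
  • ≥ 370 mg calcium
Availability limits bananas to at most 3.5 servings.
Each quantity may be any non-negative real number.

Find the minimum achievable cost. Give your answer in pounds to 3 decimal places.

£0.839

Treat it as an LP. Let x1 = servings of tofu, x2 = servings of bananas, x3 = servings of quinoa, x4 = servings of brown rice.
Minimise 0.51x1 + 0.2x2 + 0.56x3 + 0.3x4 subject to:
  0.6x1 + 0.1x2 + 0.2x3 + 0.4x4 ≤ 1.7   (saturated fat)
  8x1 + 1x2 + 13x3 + 11x4 ≤ 33   (sodium)
  225x1 + 5x2 + 32x3 + 20x4 ≥ 370   (calcium)
  x2 ≤ 3.5
  x1, x2, x3, x4 ≥ 0.
At the optimum only tofu is positive (bananas, quinoa, brown rice = 0). There the calcium constraint is tight.
So tofu = 1.6444 servings.
Hence cost = 0.51·1.6444 = £0.83864.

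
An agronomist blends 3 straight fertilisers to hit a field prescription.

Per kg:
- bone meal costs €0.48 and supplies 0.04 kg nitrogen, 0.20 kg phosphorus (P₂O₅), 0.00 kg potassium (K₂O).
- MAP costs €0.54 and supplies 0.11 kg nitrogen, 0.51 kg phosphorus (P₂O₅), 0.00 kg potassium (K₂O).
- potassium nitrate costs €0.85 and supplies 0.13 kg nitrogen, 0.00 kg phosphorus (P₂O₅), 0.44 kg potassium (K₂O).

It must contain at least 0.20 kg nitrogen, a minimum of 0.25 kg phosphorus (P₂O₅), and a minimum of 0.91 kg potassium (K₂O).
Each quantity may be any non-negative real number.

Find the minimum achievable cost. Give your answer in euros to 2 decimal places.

Treat it as an LP. Let x1 = kg of bone meal, x2 = kg of MAP, x3 = kg of potassium nitrate.
Minimise 0.48x1 + 0.54x2 + 0.85x3 s.t.:
  0.04x1 + 0.11x2 + 0.13x3 ≥ 0.2   (nitrogen)
  0.2x1 + 0.51x2 ≥ 0.25   (phosphorus (P₂O₅))
  0.44x3 ≥ 0.91   (potassium (K₂O))
  x1, x2, x3 ≥ 0.
The minimum-cost mix takes nothing from bone meal — only MAP, potassium nitrate. Binding constraints: phosphorus (P₂O₅) and potassium (K₂O).
Solving gives x2 = 0.4902, x3 = 2.068.
Objective = 0.54·0.4902 + 0.85·2.068 = 2.0225.

€2.02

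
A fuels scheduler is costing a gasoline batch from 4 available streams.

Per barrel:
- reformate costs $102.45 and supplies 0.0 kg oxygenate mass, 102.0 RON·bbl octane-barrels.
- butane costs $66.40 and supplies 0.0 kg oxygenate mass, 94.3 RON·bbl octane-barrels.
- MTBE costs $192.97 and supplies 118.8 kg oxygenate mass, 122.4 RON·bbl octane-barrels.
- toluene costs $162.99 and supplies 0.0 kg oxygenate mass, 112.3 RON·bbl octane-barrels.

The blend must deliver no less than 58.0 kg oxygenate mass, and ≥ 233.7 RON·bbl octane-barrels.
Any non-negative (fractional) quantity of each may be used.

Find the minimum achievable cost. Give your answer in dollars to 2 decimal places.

$216.69

Set it up as a linear program. Let x1 = barrels of reformate, x2 = barrels of butane, x3 = barrels of MTBE, x4 = barrels of toluene.
min 102.45x1 + 66.4x2 + 192.97x3 + 162.99x4 s.t.:
  118.8x3 ≥ 58   (oxygenate mass)
  102x1 + 94.3x2 + 122.4x3 + 112.3x4 ≥ 233.7   (octane-barrels)
  x1, x2, x3, x4 ≥ 0.
The minimum-cost mix takes nothing from reformate, toluene — only butane, MTBE. The oxygenate mass and octane-barrels requirements are met with equality.
That vertex is x2 = 1.8446, x3 = 0.48822.
Cost = 66.4·1.8446 + 192.97·0.48822 = 216.6933.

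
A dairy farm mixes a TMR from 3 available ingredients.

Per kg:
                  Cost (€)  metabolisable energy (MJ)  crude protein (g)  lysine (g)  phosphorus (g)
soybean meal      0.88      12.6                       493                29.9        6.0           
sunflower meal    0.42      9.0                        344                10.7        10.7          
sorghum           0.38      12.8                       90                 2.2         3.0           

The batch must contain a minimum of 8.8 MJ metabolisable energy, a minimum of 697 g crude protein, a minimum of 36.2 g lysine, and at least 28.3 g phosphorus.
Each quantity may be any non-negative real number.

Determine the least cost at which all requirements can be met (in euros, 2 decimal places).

€1.32

Treat it as an LP. Let x1 = kg of soybean meal, x2 = kg of sunflower meal, x3 = kg of sorghum.
min 0.88x1 + 0.42x2 + 0.38x3 subject to:
  12.6x1 + 9x2 + 12.8x3 ≥ 8.8   (metabolisable energy)
  493x1 + 344x2 + 90x3 ≥ 697   (crude protein)
  29.9x1 + 10.7x2 + 2.2x3 ≥ 36.2   (lysine)
  6x1 + 10.7x2 + 3x3 ≥ 28.3   (phosphorus)
  x1, x2, x3 ≥ 0.
The cheapest feasible vertex uses only soybean meal, sunflower meal; sorghum is not used. There the lysine and phosphorus constraints are tight.
Optimal quantities: soybean meal = 0.3305 kg, sunflower meal = 2.46 kg.
Cost = 0.88·0.3305 + 0.42·2.46 = 1.3240.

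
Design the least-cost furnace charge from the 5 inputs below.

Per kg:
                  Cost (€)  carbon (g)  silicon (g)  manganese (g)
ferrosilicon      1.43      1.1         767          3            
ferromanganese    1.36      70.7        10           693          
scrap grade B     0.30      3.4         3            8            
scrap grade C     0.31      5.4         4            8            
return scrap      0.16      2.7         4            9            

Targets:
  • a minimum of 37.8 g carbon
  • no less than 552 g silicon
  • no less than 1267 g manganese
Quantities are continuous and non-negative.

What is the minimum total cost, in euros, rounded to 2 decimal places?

€3.48

Let x1 = kg of ferrosilicon, x2 = kg of ferromanganese, x3 = kg of scrap grade B, x4 = kg of scrap grade C, x5 = kg of return scrap.
Minimise 1.43x1 + 1.36x2 + 0.3x3 + 0.31x4 + 0.16x5 subject to:
  1.1x1 + 70.7x2 + 3.4x3 + 5.4x4 + 2.7x5 ≥ 37.8   (carbon)
  767x1 + 10x2 + 3x3 + 4x4 + 4x5 ≥ 552   (silicon)
  3x1 + 693x2 + 8x3 + 8x4 + 9x5 ≥ 1267   (manganese)
  x1, x2, x3, x4, x5 ≥ 0.
At the optimum only ferrosilicon, ferromanganese are positive (scrap grade B, scrap grade C, return scrap = 0). There the silicon and manganese constraints are tight.
Solving gives x1 = 0.6959, x2 = 1.825.
Objective = 1.43·0.6959 + 1.36·1.825 = 3.4771.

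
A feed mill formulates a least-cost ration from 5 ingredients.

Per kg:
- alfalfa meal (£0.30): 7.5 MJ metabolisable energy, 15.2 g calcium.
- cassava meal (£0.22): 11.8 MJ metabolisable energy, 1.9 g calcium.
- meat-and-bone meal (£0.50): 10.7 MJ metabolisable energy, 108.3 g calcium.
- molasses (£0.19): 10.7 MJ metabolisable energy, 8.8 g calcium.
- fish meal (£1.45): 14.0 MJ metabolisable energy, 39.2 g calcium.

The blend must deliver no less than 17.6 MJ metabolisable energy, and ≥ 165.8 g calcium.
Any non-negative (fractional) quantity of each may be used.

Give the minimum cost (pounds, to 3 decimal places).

£0.784

Treat it as an LP. Let x1 = kg of alfalfa meal, x2 = kg of cassava meal, x3 = kg of meat-and-bone meal, x4 = kg of molasses, x5 = kg of fish meal.
Minimise 0.3x1 + 0.22x2 + 0.5x3 + 0.19x4 + 1.45x5 subject to:
  7.5x1 + 11.8x2 + 10.7x3 + 10.7x4 + 14x5 ≥ 17.6   (metabolisable energy)
  15.2x1 + 1.9x2 + 108.3x3 + 8.8x4 + 39.2x5 ≥ 165.8   (calcium)
  x1, x2, x3, x4, x5 ≥ 0.
The minimum-cost mix takes nothing from alfalfa meal, cassava meal, fish meal — only meat-and-bone meal, molasses. There the metabolisable energy and calcium constraints are tight.
Solving gives x3 = 1.521, x4 = 0.124.
Cost = 0.5·1.521 + 0.19·0.124 = 0.78406.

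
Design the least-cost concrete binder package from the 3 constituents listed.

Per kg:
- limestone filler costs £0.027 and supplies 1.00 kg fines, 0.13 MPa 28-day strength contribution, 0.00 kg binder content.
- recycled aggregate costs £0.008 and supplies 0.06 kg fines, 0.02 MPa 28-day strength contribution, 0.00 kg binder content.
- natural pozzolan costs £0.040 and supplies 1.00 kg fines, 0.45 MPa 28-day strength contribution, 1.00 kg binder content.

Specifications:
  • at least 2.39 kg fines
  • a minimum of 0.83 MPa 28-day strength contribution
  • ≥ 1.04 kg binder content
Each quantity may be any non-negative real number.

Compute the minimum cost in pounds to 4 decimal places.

£0.0856

Let x1 = kg of limestone filler, x2 = kg of recycled aggregate, x3 = kg of natural pozzolan.
Minimize 0.027x1 + 0.008x2 + 0.04x3 s.t.:
  1x1 + 0.06x2 + 1x3 ≥ 2.39   (fines)
  0.13x1 + 0.02x2 + 0.45x3 ≥ 0.83   (28-day strength contribution)
  1x3 ≥ 1.04   (binder content)
  x1, x2, x3 ≥ 0.
At the optimum only limestone filler, natural pozzolan are positive (recycled aggregate = 0). Binding constraints: fines and 28-day strength contribution.
Optimal quantities: limestone filler = 0.7672 kg, natural pozzolan = 1.623 kg.
Total cost: 0.027·0.7672 + 0.04·1.623 = 0.085634.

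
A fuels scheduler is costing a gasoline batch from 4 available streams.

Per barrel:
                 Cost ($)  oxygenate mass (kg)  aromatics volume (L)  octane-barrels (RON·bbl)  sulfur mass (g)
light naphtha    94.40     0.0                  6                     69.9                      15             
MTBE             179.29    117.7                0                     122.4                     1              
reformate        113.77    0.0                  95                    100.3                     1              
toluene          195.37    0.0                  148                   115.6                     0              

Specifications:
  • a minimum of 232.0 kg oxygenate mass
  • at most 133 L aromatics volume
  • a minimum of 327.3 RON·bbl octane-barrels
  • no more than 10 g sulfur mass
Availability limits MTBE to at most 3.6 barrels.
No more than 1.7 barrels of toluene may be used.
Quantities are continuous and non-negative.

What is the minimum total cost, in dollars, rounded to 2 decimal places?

$450.99

Let x1 = barrels of light naphtha, x2 = barrels of MTBE, x3 = barrels of reformate, x4 = barrels of toluene.
min 94.4x1 + 179.29x2 + 113.77x3 + 195.37x4 s.t.:
  117.7x2 ≥ 232   (oxygenate mass)
  6x1 + 95x3 + 148x4 ≤ 133   (aromatics volume)
  69.9x1 + 122.4x2 + 100.3x3 + 115.6x4 ≥ 327.3   (octane-barrels)
  15x1 + 1x2 + 1x3 ≤ 10   (sulfur mass)
  x2 ≤ 3.6
  x4 ≤ 1.7
  x1, x2, x3, x4 ≥ 0.
The minimum-cost mix takes nothing from light naphtha, toluene — only MTBE, reformate. The oxygenate mass and octane-barrels requirements are met with equality.
That vertex is x2 = 1.9711, x3 = 0.85778.
Cost = 179.29·1.9711 + 113.77·0.85778 = 450.9881.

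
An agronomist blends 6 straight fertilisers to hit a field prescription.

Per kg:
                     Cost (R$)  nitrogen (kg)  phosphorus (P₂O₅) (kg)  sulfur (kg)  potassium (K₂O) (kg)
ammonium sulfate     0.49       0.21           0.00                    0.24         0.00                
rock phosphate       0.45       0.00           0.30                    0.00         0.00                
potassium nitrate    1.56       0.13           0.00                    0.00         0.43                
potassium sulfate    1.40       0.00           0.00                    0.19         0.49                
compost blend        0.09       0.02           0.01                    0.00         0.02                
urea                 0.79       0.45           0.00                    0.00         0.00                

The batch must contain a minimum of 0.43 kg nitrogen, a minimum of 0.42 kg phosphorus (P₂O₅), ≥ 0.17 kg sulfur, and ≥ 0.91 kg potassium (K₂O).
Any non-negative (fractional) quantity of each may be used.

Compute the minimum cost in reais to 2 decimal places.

This is a linear program. Let x1 = kg of ammonium sulfate, x2 = kg of rock phosphate, x3 = kg of potassium nitrate, x4 = kg of potassium sulfate, x5 = kg of compost blend, x6 = kg of urea.
Minimize 0.49x1 + 0.45x2 + 1.56x3 + 1.4x4 + 0.09x5 + 0.79x6 s.t.:
  0.21x1 + 0.13x3 + 0.02x5 + 0.45x6 ≥ 0.43   (nitrogen)
  0.3x2 + 0.01x5 ≥ 0.42   (phosphorus (P₂O₅))
  0.24x1 + 0.19x4 ≥ 0.17   (sulfur)
  0.43x3 + 0.49x4 + 0.02x5 ≥ 0.91   (potassium (K₂O))
  x1, x2, x3, x4, x5, x6 ≥ 0.
The cheapest feasible vertex uses only rock phosphate, potassium sulfate, compost blend; ammonium sulfate, potassium nitrate, urea are not used. Binding constraints: nitrogen, phosphorus (P₂O₅), potassium (K₂O).
So rock phosphate = 0.6833 kg, potassium sulfate = 0.9796 kg, compost blend = 21.5 kg.
Objective = 0.45·0.6833 + 1.4·0.9796 + 0.09·21.5 = 3.6139.

R$3.61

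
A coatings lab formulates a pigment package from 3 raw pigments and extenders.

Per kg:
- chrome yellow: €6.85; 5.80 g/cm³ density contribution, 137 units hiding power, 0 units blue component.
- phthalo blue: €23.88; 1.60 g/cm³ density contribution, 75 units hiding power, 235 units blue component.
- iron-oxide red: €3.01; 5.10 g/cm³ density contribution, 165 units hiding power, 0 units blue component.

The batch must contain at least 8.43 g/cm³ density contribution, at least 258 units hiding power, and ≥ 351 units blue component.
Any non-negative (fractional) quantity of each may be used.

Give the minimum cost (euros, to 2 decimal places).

€39.23

This is a linear program. Let x1 = kg of chrome yellow, x2 = kg of phthalo blue, x3 = kg of iron-oxide red.
Minimize 6.85x1 + 23.88x2 + 3.01x3 s.t.:
  5.8x1 + 1.6x2 + 5.1x3 ≥ 8.43   (density contribution)
  137x1 + 75x2 + 165x3 ≥ 258   (hiding power)
  235x2 ≥ 351   (blue component)
  x1, x2, x3 ≥ 0.
The minimum-cost mix takes nothing from chrome yellow — only phthalo blue, iron-oxide red. Binding constraints: density contribution and blue component.
Solving gives x2 = 1.4936, x3 = 1.1844.
Objective = 23.88·1.4936 + 3.01·1.1844 = 39.2322.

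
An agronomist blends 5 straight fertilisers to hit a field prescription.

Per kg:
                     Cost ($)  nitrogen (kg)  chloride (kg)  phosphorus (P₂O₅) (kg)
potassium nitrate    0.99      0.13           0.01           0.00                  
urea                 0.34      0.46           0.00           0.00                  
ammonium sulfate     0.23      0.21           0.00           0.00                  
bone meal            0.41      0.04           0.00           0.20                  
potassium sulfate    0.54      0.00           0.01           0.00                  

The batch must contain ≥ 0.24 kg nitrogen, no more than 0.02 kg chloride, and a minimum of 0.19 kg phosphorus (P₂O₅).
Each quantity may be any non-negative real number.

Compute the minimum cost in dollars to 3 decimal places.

$0.539

Set it up as a linear program. Let x1 = kg of potassium nitrate, x2 = kg of urea, x3 = kg of ammonium sulfate, x4 = kg of bone meal, x5 = kg of potassium sulfate.
Minimize 0.99x1 + 0.34x2 + 0.23x3 + 0.41x4 + 0.54x5 with:
  0.13x1 + 0.46x2 + 0.21x3 + 0.04x4 ≥ 0.24   (nitrogen)
  0.01x1 + 0.01x5 ≤ 0.02   (chloride)
  0.2x4 ≥ 0.19   (phosphorus (P₂O₅))
  x1, x2, x3, x4, x5 ≥ 0.
The minimum-cost mix takes nothing from potassium nitrate, ammonium sulfate, potassium sulfate — only urea, bone meal. There the nitrogen and phosphorus (P₂O₅) constraints are tight.
Optimal quantities: urea = 0.4391 kg, bone meal = 0.95 kg.
Cost = 0.34·0.4391 + 0.41·0.95 = 0.53879.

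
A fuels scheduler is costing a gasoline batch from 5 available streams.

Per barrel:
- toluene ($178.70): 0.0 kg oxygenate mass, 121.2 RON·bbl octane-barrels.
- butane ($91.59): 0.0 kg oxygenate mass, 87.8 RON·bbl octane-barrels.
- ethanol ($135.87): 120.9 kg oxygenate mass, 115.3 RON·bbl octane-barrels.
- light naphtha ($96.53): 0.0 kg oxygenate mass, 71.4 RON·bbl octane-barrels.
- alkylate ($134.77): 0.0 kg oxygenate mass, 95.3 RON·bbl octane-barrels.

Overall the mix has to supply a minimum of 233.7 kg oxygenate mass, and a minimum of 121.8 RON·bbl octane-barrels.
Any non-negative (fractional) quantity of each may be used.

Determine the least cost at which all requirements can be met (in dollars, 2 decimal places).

Let x1 = barrels of toluene, x2 = barrels of butane, x3 = barrels of ethanol, x4 = barrels of light naphtha, x5 = barrels of alkylate.
min 178.7x1 + 91.59x2 + 135.87x3 + 96.53x4 + 134.77x5 s.t.:
  120.9x3 ≥ 233.7   (oxygenate mass)
  121.2x1 + 87.8x2 + 115.3x3 + 71.4x4 + 95.3x5 ≥ 121.8   (octane-barrels)
  x1, x2, x3, x4, x5 ≥ 0.
The minimum-cost mix takes nothing from toluene, butane, light naphtha, alkylate — only ethanol. There the oxygenate mass constraint is tight.
Optimal quantities: ethanol = 1.933 barrels.
Total cost: 135.87·1.933 = 262.6367.

$262.64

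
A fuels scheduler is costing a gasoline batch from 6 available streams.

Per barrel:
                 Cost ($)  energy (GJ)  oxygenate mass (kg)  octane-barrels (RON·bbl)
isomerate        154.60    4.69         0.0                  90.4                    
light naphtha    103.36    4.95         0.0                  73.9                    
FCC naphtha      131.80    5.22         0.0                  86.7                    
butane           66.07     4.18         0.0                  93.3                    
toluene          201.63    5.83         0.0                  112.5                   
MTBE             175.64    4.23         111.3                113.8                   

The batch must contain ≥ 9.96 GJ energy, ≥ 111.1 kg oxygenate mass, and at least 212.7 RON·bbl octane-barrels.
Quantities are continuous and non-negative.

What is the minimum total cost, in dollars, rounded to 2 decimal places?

Set it up as a linear program. Let x1 = barrels of isomerate, x2 = barrels of light naphtha, x3 = barrels of FCC naphtha, x4 = barrels of butane, x5 = barrels of toluene, x6 = barrels of MTBE.
Minimize 154.6x1 + 103.36x2 + 131.8x3 + 66.07x4 + 201.63x5 + 175.64x6 subject to:
  4.69x1 + 4.95x2 + 5.22x3 + 4.18x4 + 5.83x5 + 4.23x6 ≥ 9.96   (energy)
  111.3x6 ≥ 111.1   (oxygenate mass)
  90.4x1 + 73.9x2 + 86.7x3 + 93.3x4 + 112.5x5 + 113.8x6 ≥ 212.7   (octane-barrels)
  x1, x2, x3, x4, x5, x6 ≥ 0.
The minimum-cost mix takes nothing from isomerate, light naphtha, FCC naphtha, toluene — only butane, MTBE. There the energy and oxygenate mass constraints are tight.
Optimal quantities: butane = 1.3726 barrels, MTBE = 0.9982 barrels.
Hence cost = 66.07·1.3726 + 175.64·0.9982 = $266.0115.

$266.01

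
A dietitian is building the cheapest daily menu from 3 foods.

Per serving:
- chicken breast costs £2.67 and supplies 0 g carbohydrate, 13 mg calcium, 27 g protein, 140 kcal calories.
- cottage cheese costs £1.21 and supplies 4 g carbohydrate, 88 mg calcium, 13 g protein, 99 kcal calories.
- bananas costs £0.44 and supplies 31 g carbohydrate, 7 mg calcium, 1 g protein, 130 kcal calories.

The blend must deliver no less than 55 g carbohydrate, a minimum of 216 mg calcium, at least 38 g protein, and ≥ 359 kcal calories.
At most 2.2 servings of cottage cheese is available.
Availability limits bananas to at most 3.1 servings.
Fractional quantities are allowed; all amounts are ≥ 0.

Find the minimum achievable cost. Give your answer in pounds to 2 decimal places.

£4.53

Let x1 = servings of chicken breast, x2 = servings of cottage cheese, x3 = servings of bananas.
Minimize 2.67x1 + 1.21x2 + 0.44x3 subject to:
  4x2 + 31x3 ≥ 55   (carbohydrate)
  13x1 + 88x2 + 7x3 ≥ 216   (calcium)
  27x1 + 13x2 + 1x3 ≥ 38   (protein)
  140x1 + 99x2 + 130x3 ≥ 359   (calories)
  x2 ≤ 2.2
  x3 ≤ 3.1
  x1, x2, x3 ≥ 0.
The optimal mix uses every input. There the calcium, protein, the cottage cheese cap constraints are tight.
Solving gives x1 = 0.2466, x2 = 2.2, x3 = 2.742.
Objective = 2.67·0.2466 + 1.21·2.2 + 0.44·2.742 = 4.5269.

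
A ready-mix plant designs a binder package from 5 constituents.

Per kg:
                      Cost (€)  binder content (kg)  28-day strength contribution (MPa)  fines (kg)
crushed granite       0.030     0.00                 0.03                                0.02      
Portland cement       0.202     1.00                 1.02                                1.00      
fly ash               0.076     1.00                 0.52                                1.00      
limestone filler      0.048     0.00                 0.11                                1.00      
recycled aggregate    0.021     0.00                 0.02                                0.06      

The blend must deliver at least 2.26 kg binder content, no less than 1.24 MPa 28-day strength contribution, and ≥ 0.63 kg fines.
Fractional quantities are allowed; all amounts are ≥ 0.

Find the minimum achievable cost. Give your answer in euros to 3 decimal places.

€0.181

Treat it as an LP. Let x1 = kg of crushed granite, x2 = kg of Portland cement, x3 = kg of fly ash, x4 = kg of limestone filler, x5 = kg of recycled aggregate.
Minimize 0.03x1 + 0.202x2 + 0.076x3 + 0.048x4 + 0.021x5 subject to:
  1x2 + 1x3 ≥ 2.26   (binder content)
  0.03x1 + 1.02x2 + 0.52x3 + 0.11x4 + 0.02x5 ≥ 1.24   (28-day strength contribution)
  0.02x1 + 1x2 + 1x3 + 1x4 + 0.06x5 ≥ 0.63   (fines)
  x1, x2, x3, x4, x5 ≥ 0.
The minimum-cost mix takes nothing from crushed granite, Portland cement, limestone filler, recycled aggregate — only fly ash. There the 28-day strength contribution constraint is tight.
Optimal quantities: fly ash = 2.385 kg.
Total cost: 0.076·2.385 = 0.18126.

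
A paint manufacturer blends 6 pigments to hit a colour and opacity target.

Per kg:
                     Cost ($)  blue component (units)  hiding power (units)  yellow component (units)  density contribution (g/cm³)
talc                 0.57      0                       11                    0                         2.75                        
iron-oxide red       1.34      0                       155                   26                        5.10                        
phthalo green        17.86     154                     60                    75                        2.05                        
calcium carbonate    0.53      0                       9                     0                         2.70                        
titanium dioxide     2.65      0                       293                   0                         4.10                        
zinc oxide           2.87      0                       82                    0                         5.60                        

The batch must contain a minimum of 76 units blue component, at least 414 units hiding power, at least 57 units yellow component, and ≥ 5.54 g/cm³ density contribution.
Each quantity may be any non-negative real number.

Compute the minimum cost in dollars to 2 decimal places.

$12.14

Treat it as an LP. Let x1 = kg of talc, x2 = kg of iron-oxide red, x3 = kg of phthalo green, x4 = kg of calcium carbonate, x5 = kg of titanium dioxide, x6 = kg of zinc oxide.
min 0.57x1 + 1.34x2 + 17.86x3 + 0.53x4 + 2.65x5 + 2.87x6 s.t.:
  154x3 ≥ 76   (blue component)
  11x1 + 155x2 + 60x3 + 9x4 + 293x5 + 82x6 ≥ 414   (hiding power)
  26x2 + 75x3 ≥ 57   (yellow component)
  2.75x1 + 5.1x2 + 2.05x3 + 2.7x4 + 4.1x5 + 5.6x6 ≥ 5.54   (density contribution)
  x1, x2, x3, x4, x5, x6 ≥ 0.
The minimum-cost mix takes nothing from talc, calcium carbonate, titanium dioxide, zinc oxide — only iron-oxide red, phthalo green. Binding constraints: blue component and hiding power.
Optimal quantities: iron-oxide red = 2.48 kg, phthalo green = 0.4935 kg.
Total cost: 1.34·2.48 + 17.86·0.4935 = 12.1371.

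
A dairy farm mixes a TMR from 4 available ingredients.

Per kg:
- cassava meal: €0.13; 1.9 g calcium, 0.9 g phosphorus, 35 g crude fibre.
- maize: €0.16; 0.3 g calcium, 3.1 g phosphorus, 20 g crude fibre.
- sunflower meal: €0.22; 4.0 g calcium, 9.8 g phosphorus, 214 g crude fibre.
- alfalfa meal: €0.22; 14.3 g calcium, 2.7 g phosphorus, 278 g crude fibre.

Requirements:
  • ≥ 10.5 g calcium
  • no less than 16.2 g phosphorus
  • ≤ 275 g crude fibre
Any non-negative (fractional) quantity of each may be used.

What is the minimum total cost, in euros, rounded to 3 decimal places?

Treat it as an LP. Let x1 = kg of cassava meal, x2 = kg of maize, x3 = kg of sunflower meal, x4 = kg of alfalfa meal.
min 0.13x1 + 0.16x2 + 0.22x3 + 0.22x4 s.t.:
  1.9x1 + 0.3x2 + 4x3 + 14.3x4 ≥ 10.5   (calcium)
  0.9x1 + 3.1x2 + 9.8x3 + 2.7x4 ≥ 16.2   (phosphorus)
  35x1 + 20x2 + 214x3 + 278x4 ≤ 275   (crude fibre)
  x1, x2, x3, x4 ≥ 0.
At the optimum only maize, sunflower meal, alfalfa meal are positive (cassava meal = 0). The calcium, phosphorus, crude fibre requirements are met with equality.
Optimal quantities: maize = 4.524 kg, sunflower meal = 0.04979 kg, alfalfa meal = 0.6254 kg.
Hence cost = 0.16·4.524 + 0.22·0.04979 + 0.22·0.6254 = €0.87238.

€0.872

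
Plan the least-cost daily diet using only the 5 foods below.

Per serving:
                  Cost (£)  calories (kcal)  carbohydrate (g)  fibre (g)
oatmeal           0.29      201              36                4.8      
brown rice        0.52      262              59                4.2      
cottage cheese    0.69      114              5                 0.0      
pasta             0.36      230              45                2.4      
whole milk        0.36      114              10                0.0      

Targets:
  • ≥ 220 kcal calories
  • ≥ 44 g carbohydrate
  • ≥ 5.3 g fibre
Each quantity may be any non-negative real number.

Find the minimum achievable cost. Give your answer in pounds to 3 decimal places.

£0.354

Treat it as an LP. Let x1 = servings of oatmeal, x2 = servings of brown rice, x3 = servings of cottage cheese, x4 = servings of pasta, x5 = servings of whole milk.
Minimize 0.29x1 + 0.52x2 + 0.69x3 + 0.36x4 + 0.36x5 s.t.:
  201x1 + 262x2 + 114x3 + 230x4 + 114x5 ≥ 220   (calories)
  36x1 + 59x2 + 5x3 + 45x4 + 10x5 ≥ 44   (carbohydrate)
  4.8x1 + 4.2x2 + 2.4x4 ≥ 5.3   (fibre)
  x1, x2, x3, x4, x5 ≥ 0.
The minimum-cost mix takes nothing from brown rice, cottage cheese, whole milk — only oatmeal, pasta. Binding constraints: carbohydrate and fibre.
Optimal quantities: oatmeal = 1.025 servings, pasta = 0.1574 servings.
Total cost: 0.29·1.025 + 0.36·0.1574 = 0.35391.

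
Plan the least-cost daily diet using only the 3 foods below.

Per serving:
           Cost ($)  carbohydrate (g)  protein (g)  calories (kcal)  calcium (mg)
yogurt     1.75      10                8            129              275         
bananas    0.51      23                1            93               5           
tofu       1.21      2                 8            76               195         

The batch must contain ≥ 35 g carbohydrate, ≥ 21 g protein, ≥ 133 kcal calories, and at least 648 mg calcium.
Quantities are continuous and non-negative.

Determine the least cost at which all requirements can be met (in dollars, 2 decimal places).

Set it up as a linear program. Let x1 = servings of yogurt, x2 = servings of bananas, x3 = servings of tofu.
Minimise 1.75x1 + 0.51x2 + 1.21x3 subject to:
  10x1 + 23x2 + 2x3 ≥ 35   (carbohydrate)
  8x1 + 1x2 + 8x3 ≥ 21   (protein)
  129x1 + 93x2 + 76x3 ≥ 133   (calories)
  275x1 + 5x2 + 195x3 ≥ 648   (calcium)
  x1, x2, x3 ≥ 0.
All 3 inputs are positive at the optimum. The carbohydrate, protein, calcium requirements are met with equality.
That vertex is x1 = 1.86, x2 = 0.6537, x3 = 0.6834.
Total cost: 1.75·1.86 + 0.51·0.6537 + 1.21·0.6834 = 4.4153.

$4.42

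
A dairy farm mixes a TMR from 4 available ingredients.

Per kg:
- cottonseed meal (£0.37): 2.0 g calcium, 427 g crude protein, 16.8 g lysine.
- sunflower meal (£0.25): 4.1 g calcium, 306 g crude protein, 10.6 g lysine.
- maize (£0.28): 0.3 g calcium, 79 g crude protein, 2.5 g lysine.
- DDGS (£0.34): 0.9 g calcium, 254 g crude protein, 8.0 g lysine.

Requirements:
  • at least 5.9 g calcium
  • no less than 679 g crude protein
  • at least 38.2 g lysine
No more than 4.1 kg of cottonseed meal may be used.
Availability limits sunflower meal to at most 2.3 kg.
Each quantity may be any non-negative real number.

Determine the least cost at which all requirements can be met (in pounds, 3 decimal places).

£0.849

Treat it as an LP. Let x1 = kg of cottonseed meal, x2 = kg of sunflower meal, x3 = kg of maize, x4 = kg of DDGS.
Minimise 0.37x1 + 0.25x2 + 0.28x3 + 0.34x4 with:
  2x1 + 4.1x2 + 0.3x3 + 0.9x4 ≥ 5.9   (calcium)
  427x1 + 306x2 + 79x3 + 254x4 ≥ 679   (crude protein)
  16.8x1 + 10.6x2 + 2.5x3 + 8x4 ≥ 38.2   (lysine)
  x1 ≤ 4.1
  x2 ≤ 2.3
  x1, x2, x3, x4 ≥ 0.
The optimal basis is {cottonseed meal, sunflower meal}; maize, DDGS drop out. The calcium and lysine requirements are met with equality.
So cottonseed meal = 1.973 kg, sunflower meal = 0.4765 kg.
Cost = 0.37·1.973 + 0.25·0.4765 = 0.84914.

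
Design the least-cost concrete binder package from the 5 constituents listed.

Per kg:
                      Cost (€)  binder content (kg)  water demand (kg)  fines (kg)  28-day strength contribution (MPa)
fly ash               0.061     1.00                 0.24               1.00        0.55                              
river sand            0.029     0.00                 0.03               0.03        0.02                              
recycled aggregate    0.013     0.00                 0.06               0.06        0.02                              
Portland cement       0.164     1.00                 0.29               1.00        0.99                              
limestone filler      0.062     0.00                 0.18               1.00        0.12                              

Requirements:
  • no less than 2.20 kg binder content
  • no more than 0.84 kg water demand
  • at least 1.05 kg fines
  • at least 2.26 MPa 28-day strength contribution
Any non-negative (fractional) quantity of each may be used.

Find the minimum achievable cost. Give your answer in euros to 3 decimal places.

€0.306

Set it up as a linear program. Let x1 = kg of fly ash, x2 = kg of river sand, x3 = kg of recycled aggregate, x4 = kg of Portland cement, x5 = kg of limestone filler.
Minimize 0.061x1 + 0.029x2 + 0.013x3 + 0.164x4 + 0.062x5 subject to:
  1x1 + 1x4 ≥ 2.2   (binder content)
  0.24x1 + 0.03x2 + 0.06x3 + 0.29x4 + 0.18x5 ≤ 0.84   (water demand)
  1x1 + 0.03x2 + 0.06x3 + 1x4 + 1x5 ≥ 1.05   (fines)
  0.55x1 + 0.02x2 + 0.02x3 + 0.99x4 + 0.12x5 ≥ 2.26   (28-day strength contribution)
  x1, x2, x3, x4, x5 ≥ 0.
The cheapest feasible vertex uses only fly ash, Portland cement; river sand, recycled aggregate, limestone filler are not used. Binding constraints: water demand and 28-day strength contribution.
Optimal quantities: fly ash = 2.256 kg, Portland cement = 1.029 kg.
Hence cost = 0.061·2.256 + 0.164·1.029 = €0.30637.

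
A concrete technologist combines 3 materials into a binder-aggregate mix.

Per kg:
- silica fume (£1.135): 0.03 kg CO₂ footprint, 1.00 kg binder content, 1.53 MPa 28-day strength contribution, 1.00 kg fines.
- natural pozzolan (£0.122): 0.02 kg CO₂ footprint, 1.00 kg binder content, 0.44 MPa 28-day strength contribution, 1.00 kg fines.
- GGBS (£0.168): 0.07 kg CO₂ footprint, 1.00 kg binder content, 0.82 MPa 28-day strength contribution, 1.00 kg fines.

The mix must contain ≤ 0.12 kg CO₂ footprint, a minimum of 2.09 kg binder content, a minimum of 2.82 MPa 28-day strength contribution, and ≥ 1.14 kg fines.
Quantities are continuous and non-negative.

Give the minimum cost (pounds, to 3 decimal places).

£0.929

Let x1 = kg of silica fume, x2 = kg of natural pozzolan, x3 = kg of GGBS.
Minimize 1.135x1 + 0.122x2 + 0.168x3 s.t.:
  0.03x1 + 0.02x2 + 0.07x3 ≤ 0.12   (CO₂ footprint)
  1x1 + 1x2 + 1x3 ≥ 2.09   (binder content)
  1.53x1 + 0.44x2 + 0.82x3 ≥ 2.82   (28-day strength contribution)
  1x1 + 1x2 + 1x3 ≥ 1.14   (fines)
  x1, x2, x3 ≥ 0.
The minimum-cost mix takes nothing from GGBS — only silica fume, natural pozzolan. There the CO₂ footprint and 28-day strength contribution constraints are tight.
Solving gives x1 = 0.2069, x2 = 5.69.
Total cost: 1.135·0.2069 + 0.122·5.69 = 0.92901.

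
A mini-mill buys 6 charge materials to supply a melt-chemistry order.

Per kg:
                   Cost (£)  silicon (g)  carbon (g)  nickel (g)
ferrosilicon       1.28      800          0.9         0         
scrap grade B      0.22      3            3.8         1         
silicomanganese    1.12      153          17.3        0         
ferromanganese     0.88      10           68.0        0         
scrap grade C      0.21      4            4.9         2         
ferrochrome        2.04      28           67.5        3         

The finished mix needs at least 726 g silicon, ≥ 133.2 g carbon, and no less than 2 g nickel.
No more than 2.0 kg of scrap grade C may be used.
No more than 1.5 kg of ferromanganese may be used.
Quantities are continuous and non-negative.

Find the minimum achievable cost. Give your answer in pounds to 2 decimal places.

£3.38

Let x1 = kg of ferrosilicon, x2 = kg of scrap grade B, x3 = kg of silicomanganese, x4 = kg of ferromanganese, x5 = kg of scrap grade C, x6 = kg of ferrochrome.
min 1.28x1 + 0.22x2 + 1.12x3 + 0.88x4 + 0.21x5 + 2.04x6 with:
  800x1 + 3x2 + 153x3 + 10x4 + 4x5 + 28x6 ≥ 726   (silicon)
  0.9x1 + 3.8x2 + 17.3x3 + 68x4 + 4.9x5 + 67.5x6 ≥ 133.2   (carbon)
  1x2 + 2x5 + 3x6 ≥ 2   (nickel)
  x5 ≤ 2
  x4 ≤ 1.5
  x1, x2, x3, x4, x5, x6 ≥ 0.
The optimal basis is {ferrosilicon, ferromanganese, scrap grade C, ferrochrome}; scrap grade B, silicomanganese drop out. The silicon, carbon, nickel, the ferromanganese cap requirements are met with equality.
That vertex is x1 = 0.8721, x4 = 1.5, x5 = 0.3637, x6 = 0.4242.
Hence cost = 1.28·0.8721 + 0.88·1.5 + 0.21·0.3637 + 2.04·0.4242 = £3.3780.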